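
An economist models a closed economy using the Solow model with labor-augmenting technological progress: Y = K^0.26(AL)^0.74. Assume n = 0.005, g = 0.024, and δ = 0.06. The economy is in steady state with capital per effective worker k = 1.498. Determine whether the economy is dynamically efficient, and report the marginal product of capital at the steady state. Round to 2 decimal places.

Break-even investment rate: n + g + δ = 0.005 + 0.024 + 0.06 = 0.089.
MPK = 0.26·k^(0.26−1) = 0.26·1.498^(-0.74) ≈ 0.1928.
MPK > 0.089, so the economy is dynamically efficient (under-saving).

dynamically efficient; MPK ≈ 0.19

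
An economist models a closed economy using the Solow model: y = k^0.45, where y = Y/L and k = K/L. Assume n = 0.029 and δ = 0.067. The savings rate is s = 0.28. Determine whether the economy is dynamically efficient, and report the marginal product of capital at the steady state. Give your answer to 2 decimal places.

n + δ = 0.029 + 0.067 = 0.096.
Steady-state k*: s·k^0.45 = 0.096·k gives k* = (0.28/0.096)^(1/0.55) ≈ 7.0024.
MPK = 0.45·7.0024^(-0.55) ≈ 0.1543.
MPK > n+δ = 0.096, so the economy is dynamically efficient (under-saving).

dynamically efficient; MPK ≈ 0.15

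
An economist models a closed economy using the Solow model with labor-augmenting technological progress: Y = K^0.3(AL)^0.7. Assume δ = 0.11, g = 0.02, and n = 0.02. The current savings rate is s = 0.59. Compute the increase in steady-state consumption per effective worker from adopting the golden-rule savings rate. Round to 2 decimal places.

The effective depreciation rate is n + g + δ = 0.02 + 0.02 + 0.11 = 0.15.
Current steady state (s = 0.59): k* = (0.59/0.15)^(1/0.7) ≈ 7.0739, y* = 7.0739^0.3 ≈ 1.7984, c* = (1−0.59)·1.7984 ≈ 0.7374.
At the golden rule the marginal product of capital equals n+g+δ: 0.3·k^(0.3−1) = 0.15. Solving, k_gold = (0.3/0.15)^(1/0.7) ≈ 2.6918.
y_gold = 2.6918^0.3 ≈ 1.3459, c_gold = y_gold − 0.15·k_gold ≈ 0.9421.
Gain: Δc = 0.9421 − 0.7374 ≈ 0.2048.

Δc ≈ 0.20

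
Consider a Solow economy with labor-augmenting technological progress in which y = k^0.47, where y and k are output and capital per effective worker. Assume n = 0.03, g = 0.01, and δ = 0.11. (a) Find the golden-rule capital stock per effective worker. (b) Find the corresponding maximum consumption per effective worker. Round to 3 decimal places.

(a) k_gold ≈ 8.627; (b) c_gold ≈ 1.459

The effective depreciation rate is n + g + δ = 0.03 + 0.01 + 0.11 = 0.15.
At the golden rule the marginal product of capital equals n+g+δ: 0.47·k^(0.47−1) = 0.15. Solving, k_gold = (0.47/0.15)^(1/0.53) ≈ 8.6270.
y_gold = 8.6270^0.47 ≈ 2.7533; c_gold = y_gold − 0.15·k_gold ≈ 1.4593.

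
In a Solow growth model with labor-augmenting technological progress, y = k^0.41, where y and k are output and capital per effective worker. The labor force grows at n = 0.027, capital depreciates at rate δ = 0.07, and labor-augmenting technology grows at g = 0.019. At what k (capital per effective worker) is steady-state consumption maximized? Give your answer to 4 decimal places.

The effective depreciation rate is n + g + δ = 0.027 + 0.019 + 0.07 = 0.116.
Setting f'(k) = n+g+δ gives 0.41·k^(0.41−1) = 0.116, hence k_gold = (0.41/0.116)^(1/0.59) ≈ 8.4990.

k_gold ≈ 8.4990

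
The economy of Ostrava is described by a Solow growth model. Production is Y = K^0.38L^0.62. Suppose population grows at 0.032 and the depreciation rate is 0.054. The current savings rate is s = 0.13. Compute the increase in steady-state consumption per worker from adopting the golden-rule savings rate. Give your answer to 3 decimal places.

n + δ = 0.032 + 0.054 = 0.086.
Current steady state (s = 0.13): k* = (0.13/0.086)^(1/0.62) ≈ 1.9473, y* = 1.9473^0.38 ≈ 1.2882, c* = (1−0.13)·1.2882 ≈ 1.1207.
Maximizing c = f(k) − (n+δ)·k gives f'(k) = n+δ, i.e. 0.38·k^(0.38−1) = 0.086, so k_gold = (0.38/0.086)^(1/0.62) ≈ 10.9846.
y_gold = 10.9846^0.38 ≈ 2.4860, c_gold = y_gold − 0.086·k_gold ≈ 1.5413.
Gain: Δc = 1.5413 − 1.1207 ≈ 0.4206.

Δc ≈ 0.421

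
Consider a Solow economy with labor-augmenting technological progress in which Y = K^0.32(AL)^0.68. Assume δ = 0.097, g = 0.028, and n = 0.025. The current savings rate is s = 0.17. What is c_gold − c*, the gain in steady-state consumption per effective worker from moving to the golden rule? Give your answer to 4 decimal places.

Capital per effective worker breaks even when investment replaces (n + g + δ)·k; here n + g + δ = 0.15.
Current steady state (s = 0.17): k* = (0.17/0.15)^(1/0.68) ≈ 1.2021, y* = 1.2021^0.32 ≈ 1.0607, c* = (1−0.17)·1.0607 ≈ 0.8804.
At the golden rule the marginal product of capital equals n+g+δ: 0.32·k^(0.32−1) = 0.15. Solving, k_gold = (0.32/0.15)^(1/0.68) ≈ 3.0473.
y_gold = 3.0473^0.32 ≈ 1.4284, c_gold = y_gold − 0.15·k_gold ≈ 0.9713.
Gain: Δc = 0.9713 − 0.8804 ≈ 0.0910.

Δc ≈ 0.0910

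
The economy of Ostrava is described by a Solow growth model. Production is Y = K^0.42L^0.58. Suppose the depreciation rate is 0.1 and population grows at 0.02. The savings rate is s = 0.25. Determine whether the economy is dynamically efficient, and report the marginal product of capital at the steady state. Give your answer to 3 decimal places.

n + δ = 0.02 + 0.1 = 0.12.
Steady-state k*: s·k^0.42 = 0.12·k gives k* = (0.25/0.12)^(1/0.58) ≈ 3.5447.
MPK = 0.42·3.5447^(-0.58) ≈ 0.2016.
MPK > n+δ = 0.12, so the economy is dynamically efficient (under-saving).

dynamically efficient; MPK ≈ 0.202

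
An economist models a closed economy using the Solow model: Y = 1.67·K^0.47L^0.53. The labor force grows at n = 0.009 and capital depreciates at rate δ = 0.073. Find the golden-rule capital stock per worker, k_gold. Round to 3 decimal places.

n + δ = 0.009 + 0.073 = 0.082.
At the golden rule the marginal product of capital equals n+δ: 0.47·1.67·k^(0.47−1) = 0.082. Solving, k_gold = (0.47·1.67/0.082)^(1/0.53) ≈ 70.9487.

k_gold ≈ 70.949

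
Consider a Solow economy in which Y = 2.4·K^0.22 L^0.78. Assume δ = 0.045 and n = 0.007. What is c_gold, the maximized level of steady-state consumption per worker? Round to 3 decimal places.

c_gold ≈ 3.599

Break-even investment rate: n + δ = 0.007 + 0.045 = 0.052.
Maximizing c = f(k) − (n+δ)·k gives f'(k) = n+δ, i.e. 0.22·2.4·k^(0.22−1) = 0.052, so k_gold = (0.22·2.4/0.052)^(1/0.78) ≈ 19.5232.
y_gold = 2.4·19.5232^0.22 ≈ 4.6146.
c_gold = y_gold − (n+δ)·k_gold = 4.6146 − 0.052·19.5232 ≈ 3.5994.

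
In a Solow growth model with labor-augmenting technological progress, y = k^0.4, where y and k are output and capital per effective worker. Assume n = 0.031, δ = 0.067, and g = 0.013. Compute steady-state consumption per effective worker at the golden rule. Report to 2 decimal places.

c_gold ≈ 1.41

Capital per effective worker breaks even when investment replaces (n + g + δ)·k; here n + g + δ = 0.111.
At the golden rule the marginal product of capital equals n+g+δ: 0.4·k^(0.4−1) = 0.111. Solving, k_gold = (0.4/0.111)^(1/0.6) ≈ 8.4702.
y_gold = 8.4702^0.4 ≈ 2.3505.
c_gold = y_gold − (n+g+δ)·k_gold = 2.3505 − 0.111·8.4702 ≈ 1.4103.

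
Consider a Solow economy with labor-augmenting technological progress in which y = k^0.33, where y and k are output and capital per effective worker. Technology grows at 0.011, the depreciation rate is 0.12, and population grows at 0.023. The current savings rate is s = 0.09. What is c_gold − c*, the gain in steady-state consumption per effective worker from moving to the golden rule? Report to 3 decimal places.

Capital per effective worker breaks even when investment replaces (n + g + δ)·k; here n + g + δ = 0.154.
Current steady state (s = 0.09): k* = (0.09/0.154)^(1/0.67) ≈ 0.4486, y* = 0.4486^0.33 ≈ 0.7675, c* = (1−0.09)·0.7675 ≈ 0.6985.
Setting f'(k) = n+g+δ gives 0.33·k^(0.33−1) = 0.154, hence k_gold = (0.33/0.154)^(1/0.67) ≈ 3.1190.
y_gold = 3.1190^0.33 ≈ 1.4555, c_gold = y_gold − 0.154·k_gold ≈ 0.9752.
Gain: Δc = 0.9752 − 0.6985 ≈ 0.2768.

Δc ≈ 0.277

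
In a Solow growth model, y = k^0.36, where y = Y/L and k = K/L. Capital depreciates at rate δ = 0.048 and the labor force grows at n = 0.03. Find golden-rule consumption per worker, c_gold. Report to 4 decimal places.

Capital per worker breaks even when investment replaces (n + δ)·k; here n + δ = 0.078.
Maximizing c = f(k) − (n+δ)·k gives f'(k) = n+δ, i.e. 0.36·k^(0.36−1) = 0.078, so k_gold = (0.36/0.078)^(1/0.64) ≈ 10.9100.
y_gold = 10.9100^0.36 ≈ 2.3638.
c_gold = y_gold − (n+δ)·k_gold = 2.3638 − 0.078·10.9100 ≈ 1.5129.

c_gold ≈ 1.5129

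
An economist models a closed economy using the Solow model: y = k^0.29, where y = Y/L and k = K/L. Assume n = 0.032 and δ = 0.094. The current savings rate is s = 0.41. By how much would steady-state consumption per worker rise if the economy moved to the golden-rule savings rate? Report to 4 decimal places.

Δc ≈ 0.0427

The effective depreciation rate is n + δ = 0.032 + 0.094 = 0.126.
Current steady state (s = 0.41): k* = (0.41/0.126)^(1/0.71) ≈ 5.2688, y* = 5.2688^0.29 ≈ 1.6192, c* = (1−0.41)·1.6192 ≈ 0.9553.
Setting f'(k) = n+δ gives 0.29·k^(0.29−1) = 0.126, hence k_gold = (0.29/0.126)^(1/0.71) ≈ 3.2352.
y_gold = 3.2352^0.29 ≈ 1.4056, c_gold = y_gold − 0.126·k_gold ≈ 0.9980.
Gain: Δc = 0.9980 − 0.9553 ≈ 0.0427.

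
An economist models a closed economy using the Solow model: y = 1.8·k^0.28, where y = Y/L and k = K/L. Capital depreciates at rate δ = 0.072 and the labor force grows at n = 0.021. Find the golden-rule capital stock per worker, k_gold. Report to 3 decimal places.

k_gold ≈ 10.456

The effective depreciation rate is n + δ = 0.021 + 0.072 = 0.093.
Setting f'(k) = n+δ gives 0.28·1.8·k^(0.28−1) = 0.093, hence k_gold = (0.28·1.8/0.093)^(1/0.72) ≈ 10.4561.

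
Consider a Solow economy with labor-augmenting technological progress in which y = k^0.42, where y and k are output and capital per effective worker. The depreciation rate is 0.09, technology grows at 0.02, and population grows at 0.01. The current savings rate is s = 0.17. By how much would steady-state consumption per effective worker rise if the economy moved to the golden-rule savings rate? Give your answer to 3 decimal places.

Δc ≈ 0.369

n + g + δ = 0.01 + 0.02 + 0.09 = 0.12.
Current steady state (s = 0.17): k* = (0.17/0.12)^(1/0.58) ≈ 1.8231, y* = 1.8231^0.42 ≈ 1.2869, c* = (1−0.17)·1.2869 ≈ 1.0681.
Golden rule sets MPK = n+g+δ: 0.42·k^(0.42−1) = 0.12, so k_gold = (0.42/0.12)^(1/0.58) ≈ 8.6706.
y_gold = 8.6706^0.42 ≈ 2.4773, c_gold = y_gold − 0.12·k_gold ≈ 1.4368.
Gain: Δc = 1.4368 − 1.0681 ≈ 0.3687.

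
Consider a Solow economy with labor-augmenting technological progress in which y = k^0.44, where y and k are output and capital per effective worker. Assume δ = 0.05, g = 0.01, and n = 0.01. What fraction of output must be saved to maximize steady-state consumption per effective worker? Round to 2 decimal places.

n + g + δ = 0.01 + 0.01 + 0.05 = 0.07.
At the golden rule MPK = n+g+δ, and in any Cobb-Douglas steady state s = (n+g+δ)·k/y = MPK·k/y = capital's share 0.44.

s_gold = 0.44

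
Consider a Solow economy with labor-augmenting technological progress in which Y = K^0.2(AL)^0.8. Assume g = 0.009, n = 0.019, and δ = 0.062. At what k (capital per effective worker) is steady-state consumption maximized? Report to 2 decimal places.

Capital per effective worker breaks even when investment replaces (n + g + δ)·k; here n + g + δ = 0.09.
Setting f'(k) = n+g+δ gives 0.2·k^(0.2−1) = 0.09, hence k_gold = (0.2/0.09)^(1/0.8) ≈ 2.7132.

k_gold ≈ 2.71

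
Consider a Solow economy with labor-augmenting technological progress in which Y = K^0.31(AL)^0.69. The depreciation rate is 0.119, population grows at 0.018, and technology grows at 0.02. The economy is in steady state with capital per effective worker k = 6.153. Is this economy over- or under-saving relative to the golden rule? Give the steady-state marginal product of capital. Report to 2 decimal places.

over-saving; MPK ≈ 0.09

n + g + δ = 0.018 + 0.02 + 0.119 = 0.157.
MPK = 0.31·k^(0.31−1) = 0.31·6.153^(-0.69) ≈ 0.0885.
MPK < 0.157, so the economy is dynamically inefficient (over-saving).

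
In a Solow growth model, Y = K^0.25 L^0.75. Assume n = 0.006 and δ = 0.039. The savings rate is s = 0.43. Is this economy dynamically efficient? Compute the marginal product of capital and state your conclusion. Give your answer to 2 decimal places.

n + δ = 0.006 + 0.039 = 0.045.
Steady-state k*: s·k^0.25 = 0.045·k gives k* = (0.43/0.045)^(1/0.75) ≈ 20.2772.
MPK = 0.25·20.2772^(-0.75) ≈ 0.0262.
MPK < n+δ = 0.045, so the economy is dynamically inefficient (over-saving).

dynamically inefficient; MPK ≈ 0.03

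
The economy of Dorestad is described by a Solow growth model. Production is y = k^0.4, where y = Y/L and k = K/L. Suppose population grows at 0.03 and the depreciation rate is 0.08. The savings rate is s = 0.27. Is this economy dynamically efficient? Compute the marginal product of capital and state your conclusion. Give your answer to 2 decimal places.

The effective depreciation rate is n + δ = 0.03 + 0.08 = 0.11.
Steady-state k*: s·k^0.4 = 0.11·k gives k* = (0.27/0.11)^(1/0.6) ≈ 4.4663.
MPK = 0.4·4.4663^(-0.6) ≈ 0.1630.
MPK > n+δ = 0.11, so the economy is dynamically efficient (under-saving).

dynamically efficient; MPK ≈ 0.16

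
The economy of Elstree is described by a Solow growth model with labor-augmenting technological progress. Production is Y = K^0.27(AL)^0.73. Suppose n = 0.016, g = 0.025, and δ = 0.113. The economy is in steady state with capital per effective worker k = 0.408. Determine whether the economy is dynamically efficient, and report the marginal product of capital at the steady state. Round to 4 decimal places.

dynamically efficient; MPK ≈ 0.5195

Capital per effective worker breaks even when investment replaces (n + g + δ)·k; here n + g + δ = 0.154.
MPK = 0.27·k^(0.27−1) = 0.27·0.408^(-0.73) ≈ 0.5195.
MPK > 0.154, so the economy is dynamically efficient (under-saving).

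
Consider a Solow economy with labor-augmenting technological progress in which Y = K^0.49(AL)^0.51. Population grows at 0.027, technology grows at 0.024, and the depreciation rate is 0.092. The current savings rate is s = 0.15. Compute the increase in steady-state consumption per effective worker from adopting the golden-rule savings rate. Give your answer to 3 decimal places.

Δc ≈ 0.775

Break-even investment rate: n + g + δ = 0.027 + 0.024 + 0.092 = 0.143.
Current steady state (s = 0.15): k* = (0.15/0.143)^(1/0.51) ≈ 1.0982, y* = 1.0982^0.49 ≈ 1.0470, c* = (1−0.15)·1.0470 ≈ 0.8899.
Setting f'(k) = n+g+δ gives 0.49·k^(0.49−1) = 0.143, hence k_gold = (0.49/0.143)^(1/0.51) ≈ 11.1878.
y_gold = 11.1878^0.49 ≈ 3.2650, c_gold = y_gold − 0.143·k_gold ≈ 1.6652.
Gain: Δc = 1.6652 − 0.8899 ≈ 0.7752.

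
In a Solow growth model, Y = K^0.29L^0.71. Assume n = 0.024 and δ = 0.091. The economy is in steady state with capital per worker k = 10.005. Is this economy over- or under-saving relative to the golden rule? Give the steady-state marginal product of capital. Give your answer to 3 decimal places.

Capital per worker breaks even when investment replaces (n + δ)·k; here n + δ = 0.115.
MPK = 0.29·k^(0.29−1) = 0.29·10.005^(-0.71) ≈ 0.0565.
MPK < 0.115, so the economy is dynamically inefficient (over-saving).

over-saving; MPK ≈ 0.057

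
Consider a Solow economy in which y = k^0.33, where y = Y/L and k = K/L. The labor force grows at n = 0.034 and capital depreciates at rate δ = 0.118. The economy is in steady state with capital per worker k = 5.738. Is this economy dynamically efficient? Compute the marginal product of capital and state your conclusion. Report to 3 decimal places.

The effective depreciation rate is n + δ = 0.034 + 0.118 = 0.152.
MPK = 0.33·k^(0.33−1) = 0.33·5.738^(-0.67) ≈ 0.1024.
MPK < 0.152, so the economy is dynamically inefficient (over-saving).

dynamically inefficient; MPK ≈ 0.102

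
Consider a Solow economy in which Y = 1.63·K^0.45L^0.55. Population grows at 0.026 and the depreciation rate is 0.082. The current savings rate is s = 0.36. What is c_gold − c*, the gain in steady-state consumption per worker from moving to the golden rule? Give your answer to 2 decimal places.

Δc ≈ 0.13

The effective depreciation rate is n + δ = 0.026 + 0.082 = 0.108.
Current steady state (s = 0.36): k* = (0.36·1.63/0.108)^(1/0.55) ≈ 21.7012, y* = 1.63·21.7012^0.45 ≈ 6.5104, c* = (1−0.36)·6.5104 ≈ 4.1666.
Golden rule sets MPK = n+δ: 0.45·1.63·k^(0.45−1) = 0.108, so k_gold = (0.45·1.63/0.108)^(1/0.55) ≈ 32.5600.
y_gold = 1.63·32.5600^0.45 ≈ 7.8144, c_gold = y_gold − 0.108·k_gold ≈ 4.2979.
Gain: Δc = 4.2979 − 4.1666 ≈ 0.1313.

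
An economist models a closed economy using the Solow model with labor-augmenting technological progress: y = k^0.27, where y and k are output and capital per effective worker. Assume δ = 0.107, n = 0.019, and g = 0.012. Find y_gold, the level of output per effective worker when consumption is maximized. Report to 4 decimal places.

n + g + δ = 0.019 + 0.012 + 0.107 = 0.138.
Maximizing c = f(k) − (n+g+δ)·k gives f'(k) = n+g+δ, i.e. 0.27·k^(0.27−1) = 0.138, so k_gold = (0.27/0.138)^(1/0.73) ≈ 2.5078.
Output: y_gold = k_gold^0.27 = 2.5078^0.27 ≈ 1.2818.

y_gold ≈ 1.2818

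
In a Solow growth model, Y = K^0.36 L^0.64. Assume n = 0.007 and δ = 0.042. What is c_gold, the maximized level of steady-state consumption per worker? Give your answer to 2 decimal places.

c_gold ≈ 1.97

n + δ = 0.007 + 0.042 = 0.049.
Maximizing c = f(k) − (n+δ)·k gives f'(k) = n+δ, i.e. 0.36·k^(0.36−1) = 0.049, so k_gold = (0.36/0.049)^(1/0.64) ≈ 22.5575.
y_gold = 22.5575^0.36 ≈ 3.0703.
c_gold = y_gold − (n+δ)·k_gold = 3.0703 − 0.049·22.5575 ≈ 1.9650.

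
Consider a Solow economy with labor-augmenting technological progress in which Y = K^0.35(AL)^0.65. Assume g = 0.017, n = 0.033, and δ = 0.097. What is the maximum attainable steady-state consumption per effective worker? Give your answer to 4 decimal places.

The effective depreciation rate is n + g + δ = 0.033 + 0.017 + 0.097 = 0.147.
Maximizing c = f(k) − (n+g+δ)·k gives f'(k) = n+g+δ, i.e. 0.35·k^(0.35−1) = 0.147, so k_gold = (0.35/0.147)^(1/0.65) ≈ 3.7985.
y_gold = 3.7985^0.35 ≈ 1.5954.
c_gold = y_gold − (n+g+δ)·k_gold = 1.5954 − 0.147·3.7985 ≈ 1.0370.

c_gold ≈ 1.0370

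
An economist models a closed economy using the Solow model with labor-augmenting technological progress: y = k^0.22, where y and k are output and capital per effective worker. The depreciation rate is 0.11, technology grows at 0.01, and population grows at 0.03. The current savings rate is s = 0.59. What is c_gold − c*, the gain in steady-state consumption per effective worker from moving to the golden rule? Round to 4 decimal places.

Δc ≈ 0.2657

n + g + δ = 0.03 + 0.01 + 0.11 = 0.15.
Current steady state (s = 0.59): k* = (0.59/0.15)^(1/0.78) ≈ 5.7878, y* = 5.7878^0.22 ≈ 1.4715, c* = (1−0.59)·1.4715 ≈ 0.6033.
Golden rule sets MPK = n+g+δ: 0.22·k^(0.22−1) = 0.15, so k_gold = (0.22/0.15)^(1/0.78) ≈ 1.6340.
y_gold = 1.6340^0.22 ≈ 1.1141, c_gold = y_gold − 0.15·k_gold ≈ 0.8690.
Gain: Δc = 0.8690 − 0.6033 ≈ 0.2657.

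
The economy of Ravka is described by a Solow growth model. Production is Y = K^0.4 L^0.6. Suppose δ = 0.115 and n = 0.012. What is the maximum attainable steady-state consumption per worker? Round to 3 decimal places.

c_gold ≈ 1.289

The effective depreciation rate is n + δ = 0.012 + 0.115 = 0.127.
Maximizing c = f(k) − (n+δ)·k gives f'(k) = n+δ, i.e. 0.4·k^(0.4−1) = 0.127, so k_gold = (0.4/0.127)^(1/0.6) ≈ 6.7675.
y_gold = 6.7675^0.4 ≈ 2.1487.
c_gold = y_gold − (n+δ)·k_gold = 2.1487 − 0.127·6.7675 ≈ 1.2892.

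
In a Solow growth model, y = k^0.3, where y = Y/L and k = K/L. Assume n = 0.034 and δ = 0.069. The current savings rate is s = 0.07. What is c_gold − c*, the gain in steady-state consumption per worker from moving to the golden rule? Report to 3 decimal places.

Break-even investment rate: n + δ = 0.034 + 0.069 = 0.103.
Current steady state (s = 0.07): k* = (0.07/0.103)^(1/0.7) ≈ 0.5759, y* = 0.5759^0.3 ≈ 0.8474, c* = (1−0.07)·0.8474 ≈ 0.7881.
Maximizing c = f(k) − (n+δ)·k gives f'(k) = n+δ, i.e. 0.3·k^(0.3−1) = 0.103, so k_gold = (0.3/0.103)^(1/0.7) ≈ 4.6054.
y_gold = 4.6054^0.3 ≈ 1.5812, c_gold = y_gold − 0.103·k_gold ≈ 1.1068.
Gain: Δc = 1.1068 − 0.7881 ≈ 0.3187.

Δc ≈ 0.319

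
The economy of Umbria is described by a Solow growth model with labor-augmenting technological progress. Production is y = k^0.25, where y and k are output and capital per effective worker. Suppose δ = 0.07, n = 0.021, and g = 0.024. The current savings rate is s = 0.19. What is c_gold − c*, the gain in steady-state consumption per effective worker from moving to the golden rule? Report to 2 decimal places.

Δc ≈ 0.01

The effective depreciation rate is n + g + δ = 0.021 + 0.024 + 0.07 = 0.115.
Current steady state (s = 0.19): k* = (0.19/0.115)^(1/0.75) ≈ 1.9532, y* = 1.9532^0.25 ≈ 1.1822, c* = (1−0.19)·1.1822 ≈ 0.9576.
At the golden rule the marginal product of capital equals n+g+δ: 0.25·k^(0.25−1) = 0.115. Solving, k_gold = (0.25/0.115)^(1/0.75) ≈ 2.8162.
y_gold = 2.8162^0.25 ≈ 1.2954, c_gold = y_gold − 0.115·k_gold ≈ 0.9716.
Gain: Δc = 0.9716 − 0.9576 ≈ 0.0140.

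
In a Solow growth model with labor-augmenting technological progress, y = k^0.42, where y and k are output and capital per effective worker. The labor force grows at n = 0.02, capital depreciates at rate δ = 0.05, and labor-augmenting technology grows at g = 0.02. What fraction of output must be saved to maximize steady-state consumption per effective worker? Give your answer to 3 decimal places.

s_gold = 0.420

n + g + δ = 0.02 + 0.02 + 0.05 = 0.09.
At the golden rule MPK = n+g+δ, and in any Cobb-Douglas steady state s = (n+g+δ)·k/y = MPK·k/y = capital's share 0.42.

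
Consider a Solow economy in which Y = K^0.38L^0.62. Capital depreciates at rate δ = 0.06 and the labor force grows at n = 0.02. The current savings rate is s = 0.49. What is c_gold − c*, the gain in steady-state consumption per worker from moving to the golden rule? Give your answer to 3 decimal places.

Δc ≈ 0.062

n + δ = 0.02 + 0.06 = 0.08.
Current steady state (s = 0.49): k* = (0.49/0.08)^(1/0.62) ≈ 18.6006, y* = 18.6006^0.38 ≈ 3.0368, c* = (1−0.49)·3.0368 ≈ 1.5488.
Maximizing c = f(k) − (n+δ)·k gives f'(k) = n+δ, i.e. 0.38·k^(0.38−1) = 0.08, so k_gold = (0.38/0.08)^(1/0.62) ≈ 12.3436.
y_gold = 12.3436^0.38 ≈ 2.5986, c_gold = y_gold − 0.08·k_gold ≈ 1.6112.
Gain: Δc = 1.6112 − 1.5488 ≈ 0.0624.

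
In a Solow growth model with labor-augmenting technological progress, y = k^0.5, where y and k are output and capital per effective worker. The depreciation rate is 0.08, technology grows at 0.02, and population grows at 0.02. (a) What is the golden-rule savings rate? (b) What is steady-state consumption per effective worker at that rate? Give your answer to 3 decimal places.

Capital per effective worker breaks even when investment replaces (n + g + δ)·k; here n + g + δ = 0.12.
For Cobb-Douglas, s_gold equals capital's share: s_gold = 0.5.
Setting f'(k) = n+g+δ gives 0.5·k^(0.5−1) = 0.12, hence k_gold = (0.5/0.12)^(1/0.5) ≈ 17.3611.
y_gold = 17.3611^0.5 ≈ 4.1667; c_gold = (1−0.5)·y_gold ≈ 2.0833.

(a) s_gold = 0.500; (b) c_gold ≈ 2.083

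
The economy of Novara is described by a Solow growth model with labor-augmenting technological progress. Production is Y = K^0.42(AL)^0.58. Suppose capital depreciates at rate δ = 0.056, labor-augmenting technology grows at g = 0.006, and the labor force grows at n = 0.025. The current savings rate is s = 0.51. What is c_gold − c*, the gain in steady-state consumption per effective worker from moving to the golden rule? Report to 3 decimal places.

n + g + δ = 0.025 + 0.006 + 0.056 = 0.087.
Current steady state (s = 0.51): k* = (0.51/0.087)^(1/0.58) ≈ 21.0972, y* = 21.0972^0.42 ≈ 3.5989, c* = (1−0.51)·3.5989 ≈ 1.7635.
Maximizing c = f(k) − (n+g+δ)·k gives f'(k) = n+g+δ, i.e. 0.42·k^(0.42−1) = 0.087, so k_gold = (0.42/0.087)^(1/0.58) ≈ 15.0954.
y_gold = 15.0954^0.42 ≈ 3.1269, c_gold = y_gold − 0.087·k_gold ≈ 1.8136.
Gain: Δc = 1.8136 − 1.7635 ≈ 0.0501.

Δc ≈ 0.050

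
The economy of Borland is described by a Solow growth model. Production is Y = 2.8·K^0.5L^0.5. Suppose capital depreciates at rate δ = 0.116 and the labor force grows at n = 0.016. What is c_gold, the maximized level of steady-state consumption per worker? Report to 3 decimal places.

c_gold ≈ 14.848

Break-even investment rate: n + δ = 0.016 + 0.116 = 0.132.
Setting f'(k) = n+δ gives 0.5·2.8·k^(0.5−1) = 0.132, hence k_gold = (0.5·2.8/0.132)^(1/0.5) ≈ 112.4885.
y_gold = 2.8·112.4885^0.5 ≈ 29.6970.
c_gold = y_gold − (n+δ)·k_gold = 29.6970 − 0.132·112.4885 ≈ 14.8485.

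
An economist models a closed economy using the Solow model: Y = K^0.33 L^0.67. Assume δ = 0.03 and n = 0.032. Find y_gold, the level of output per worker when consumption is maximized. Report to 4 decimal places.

The effective depreciation rate is n + δ = 0.032 + 0.03 = 0.062.
Maximizing c = f(k) − (n+δ)·k gives f'(k) = n+δ, i.e. 0.33·k^(0.33−1) = 0.062, so k_gold = (0.33/0.062)^(1/0.67) ≈ 12.1273.
Output: y_gold = k_gold^0.33 = 12.1273^0.33 ≈ 2.2785.

y_gold ≈ 2.2785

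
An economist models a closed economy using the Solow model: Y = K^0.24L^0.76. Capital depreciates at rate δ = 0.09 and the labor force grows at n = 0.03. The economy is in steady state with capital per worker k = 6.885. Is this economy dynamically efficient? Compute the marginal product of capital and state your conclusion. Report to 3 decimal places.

The effective depreciation rate is n + δ = 0.03 + 0.09 = 0.12.
MPK = 0.24·k^(0.24−1) = 0.24·6.885^(-0.76) ≈ 0.0554.
MPK < 0.12, so the economy is dynamically inefficient (over-saving).

dynamically inefficient; MPK ≈ 0.055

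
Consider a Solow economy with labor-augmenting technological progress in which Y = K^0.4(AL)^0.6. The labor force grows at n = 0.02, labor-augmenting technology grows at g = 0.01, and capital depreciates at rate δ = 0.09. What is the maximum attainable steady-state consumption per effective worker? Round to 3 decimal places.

c_gold ≈ 1.339

n + g + δ = 0.02 + 0.01 + 0.09 = 0.12.
Maximizing c = f(k) − (n+g+δ)·k gives f'(k) = n+g+δ, i.e. 0.4·k^(0.4−1) = 0.12, so k_gold = (0.4/0.12)^(1/0.6) ≈ 7.4381.
y_gold = 7.4381^0.4 ≈ 2.2314.
c_gold = y_gold − (n+g+δ)·k_gold = 2.2314 − 0.12·7.4381 ≈ 1.3389.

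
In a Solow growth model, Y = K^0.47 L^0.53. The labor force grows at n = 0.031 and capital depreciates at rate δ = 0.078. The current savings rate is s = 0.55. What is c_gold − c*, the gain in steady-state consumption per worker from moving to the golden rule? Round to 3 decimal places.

Δc ≈ 0.046

n + δ = 0.031 + 0.078 = 0.109.
Current steady state (s = 0.55): k* = (0.55/0.109)^(1/0.53) ≈ 21.1980, y* = 21.1980^0.47 ≈ 4.2011, c* = (1−0.55)·4.2011 ≈ 1.8905.
Golden rule sets MPK = n+δ: 0.47·k^(0.47−1) = 0.109, so k_gold = (0.47/0.109)^(1/0.53) ≈ 15.7577.
y_gold = 15.7577^0.47 ≈ 3.6544, c_gold = y_gold − 0.109·k_gold ≈ 1.9369.
Gain: Δc = 1.9369 − 1.8905 ≈ 0.0464.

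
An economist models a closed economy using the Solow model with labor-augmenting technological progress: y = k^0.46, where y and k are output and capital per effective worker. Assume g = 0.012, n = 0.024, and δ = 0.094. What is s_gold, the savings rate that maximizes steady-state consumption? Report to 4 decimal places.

s_gold = 0.4600

n + g + δ = 0.024 + 0.012 + 0.094 = 0.13.
At the golden rule MPK = n+g+δ, and in any Cobb-Douglas steady state s = (n+g+δ)·k/y = MPK·k/y = capital's share 0.46.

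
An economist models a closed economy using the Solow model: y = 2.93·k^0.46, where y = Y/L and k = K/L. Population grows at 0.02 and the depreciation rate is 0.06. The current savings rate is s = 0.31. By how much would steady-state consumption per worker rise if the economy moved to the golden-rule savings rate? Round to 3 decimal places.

Δc ≈ 1.527

The effective depreciation rate is n + δ = 0.02 + 0.06 = 0.08.
Current steady state (s = 0.31): k* = (0.31·2.93/0.08)^(1/0.54) ≈ 89.9418, y* = 2.93·89.9418^0.46 ≈ 23.2108, c* = (1−0.31)·23.2108 ≈ 16.0154.
Golden rule sets MPK = n+δ: 0.46·2.93·k^(0.46−1) = 0.08, so k_gold = (0.46·2.93/0.08)^(1/0.54) ≈ 186.7936.
y_gold = 2.93·186.7936^0.46 ≈ 32.4858, c_gold = y_gold − 0.08·k_gold ≈ 17.5424.
Gain: Δc = 17.5424 − 16.0154 ≈ 1.5269.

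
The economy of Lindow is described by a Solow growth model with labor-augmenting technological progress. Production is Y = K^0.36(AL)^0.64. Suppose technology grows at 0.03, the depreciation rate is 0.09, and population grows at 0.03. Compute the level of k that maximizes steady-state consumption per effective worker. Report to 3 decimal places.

n + g + δ = 0.03 + 0.03 + 0.09 = 0.15.
At the golden rule the marginal product of capital equals n+g+δ: 0.36·k^(0.36−1) = 0.15. Solving, k_gold = (0.36/0.15)^(1/0.64) ≈ 3.9272.

k_gold ≈ 3.927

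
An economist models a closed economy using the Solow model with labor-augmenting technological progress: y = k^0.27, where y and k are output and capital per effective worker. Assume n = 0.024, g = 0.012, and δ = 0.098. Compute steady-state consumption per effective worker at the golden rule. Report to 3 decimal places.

c_gold ≈ 0.946

The effective depreciation rate is n + g + δ = 0.024 + 0.012 + 0.098 = 0.134.
Setting f'(k) = n+g+δ gives 0.27·k^(0.27−1) = 0.134, hence k_gold = (0.27/0.134)^(1/0.73) ≈ 2.6109.
y_gold = 2.6109^0.27 ≈ 1.2958.
c_gold = y_gold − (n+g+δ)·k_gold = 1.2958 − 0.134·2.6109 ≈ 0.9459.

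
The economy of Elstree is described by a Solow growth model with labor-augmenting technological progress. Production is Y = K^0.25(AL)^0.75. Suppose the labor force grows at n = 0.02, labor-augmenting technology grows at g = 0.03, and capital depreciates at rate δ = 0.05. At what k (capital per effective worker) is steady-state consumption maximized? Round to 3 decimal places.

The effective depreciation rate is n + g + δ = 0.02 + 0.03 + 0.05 = 0.1.
Maximizing c = f(k) − (n+g+δ)·k gives f'(k) = n+g+δ, i.e. 0.25·k^(0.25−1) = 0.1, so k_gold = (0.25/0.1)^(1/0.75) ≈ 3.3930.

k_gold ≈ 3.393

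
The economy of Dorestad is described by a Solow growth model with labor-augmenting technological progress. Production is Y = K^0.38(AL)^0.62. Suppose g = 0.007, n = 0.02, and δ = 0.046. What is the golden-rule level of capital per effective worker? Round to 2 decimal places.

k_gold ≈ 14.31

Capital per effective worker breaks even when investment replaces (n + g + δ)·k; here n + g + δ = 0.073.
Golden rule sets MPK = n+g+δ: 0.38·k^(0.38−1) = 0.073, so k_gold = (0.38/0.073)^(1/0.62) ≈ 14.3081.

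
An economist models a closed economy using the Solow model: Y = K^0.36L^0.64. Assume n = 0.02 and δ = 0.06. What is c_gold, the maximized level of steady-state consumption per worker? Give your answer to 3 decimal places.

c_gold ≈ 1.491

Break-even investment rate: n + δ = 0.02 + 0.06 = 0.08.
Setting f'(k) = n+δ gives 0.36·k^(0.36−1) = 0.08, hence k_gold = (0.36/0.08)^(1/0.64) ≈ 10.4868.
y_gold = 10.4868^0.36 ≈ 2.3304.
c_gold = y_gold − (n+δ)·k_gold = 2.3304 − 0.08·10.4868 ≈ 1.4915.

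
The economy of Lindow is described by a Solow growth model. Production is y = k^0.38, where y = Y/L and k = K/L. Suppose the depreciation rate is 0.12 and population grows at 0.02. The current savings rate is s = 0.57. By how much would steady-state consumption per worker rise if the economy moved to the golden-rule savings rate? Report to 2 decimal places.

Δc ≈ 0.13

Break-even investment rate: n + δ = 0.02 + 0.12 = 0.14.
Current steady state (s = 0.57): k* = (0.57/0.14)^(1/0.62) ≈ 9.6264, y* = 9.6264^0.38 ≈ 2.3644, c* = (1−0.57)·2.3644 ≈ 1.0167.
Golden rule sets MPK = n+δ: 0.38·k^(0.38−1) = 0.14, so k_gold = (0.38/0.14)^(1/0.62) ≈ 5.0055.
y_gold = 5.0055^0.38 ≈ 1.8441, c_gold = y_gold − 0.14·k_gold ≈ 1.1434.
Gain: Δc = 1.1434 − 1.0167 ≈ 0.1267.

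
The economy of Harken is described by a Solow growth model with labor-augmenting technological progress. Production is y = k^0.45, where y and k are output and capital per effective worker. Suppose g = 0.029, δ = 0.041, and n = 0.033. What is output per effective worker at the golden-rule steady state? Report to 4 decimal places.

The effective depreciation rate is n + g + δ = 0.033 + 0.029 + 0.041 = 0.103.
At the golden rule the marginal product of capital equals n+g+δ: 0.45·k^(0.45−1) = 0.103. Solving, k_gold = (0.45/0.103)^(1/0.55) ≈ 14.5989.
Output: y_gold = k_gold^0.45 = 14.5989^0.45 ≈ 3.3415.

y_gold ≈ 3.3415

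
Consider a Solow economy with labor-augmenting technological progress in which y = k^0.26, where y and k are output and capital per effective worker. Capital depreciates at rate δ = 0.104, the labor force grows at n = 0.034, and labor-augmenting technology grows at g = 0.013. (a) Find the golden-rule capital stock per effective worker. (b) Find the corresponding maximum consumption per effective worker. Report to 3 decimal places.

(a) k_gold ≈ 2.084; (b) c_gold ≈ 0.896

The effective depreciation rate is n + g + δ = 0.034 + 0.013 + 0.104 = 0.151.
Maximizing c = f(k) − (n+g+δ)·k gives f'(k) = n+g+δ, i.e. 0.26·k^(0.26−1) = 0.151, so k_gold = (0.26/0.151)^(1/0.74) ≈ 2.0841.
y_gold = 2.0841^0.26 ≈ 1.2104; c_gold = y_gold − 0.151·k_gold ≈ 0.8957.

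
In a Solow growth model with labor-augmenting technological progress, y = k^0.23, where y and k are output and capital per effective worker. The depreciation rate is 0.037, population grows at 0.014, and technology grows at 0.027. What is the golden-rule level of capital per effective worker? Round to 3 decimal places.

Break-even investment rate: n + g + δ = 0.014 + 0.027 + 0.037 = 0.078.
Maximizing c = f(k) − (n+g+δ)·k gives f'(k) = n+g+δ, i.e. 0.23·k^(0.23−1) = 0.078, so k_gold = (0.23/0.078)^(1/0.77) ≈ 4.0730.

k_gold ≈ 4.073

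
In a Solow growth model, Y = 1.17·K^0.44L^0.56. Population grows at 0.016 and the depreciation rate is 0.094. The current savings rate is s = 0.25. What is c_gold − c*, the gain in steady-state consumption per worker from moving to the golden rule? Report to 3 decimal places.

Capital per worker breaks even when investment replaces (n + δ)·k; here n + δ = 0.11.
Current steady state (s = 0.25): k* = (0.25·1.17/0.11)^(1/0.56) ≈ 5.7339, y* = 1.17·5.7339^0.44 ≈ 2.5229, c* = (1−0.25)·2.5229 ≈ 1.8922.
Maximizing c = f(k) − (n+δ)·k gives f'(k) = n+δ, i.e. 0.44·1.17·k^(0.44−1) = 0.11, so k_gold = (0.44·1.17/0.11)^(1/0.56) ≈ 15.7350.
y_gold = 1.17·15.7350^0.44 ≈ 3.9338, c_gold = y_gold − 0.11·k_gold ≈ 2.2029.
Gain: Δc = 2.2029 − 1.8922 ≈ 0.3107.

Δc ≈ 0.311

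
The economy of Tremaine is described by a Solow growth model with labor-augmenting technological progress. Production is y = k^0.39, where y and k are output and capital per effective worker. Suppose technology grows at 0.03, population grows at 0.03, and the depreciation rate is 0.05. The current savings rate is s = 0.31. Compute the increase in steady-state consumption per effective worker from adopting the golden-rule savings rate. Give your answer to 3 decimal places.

The effective depreciation rate is n + g + δ = 0.03 + 0.03 + 0.05 = 0.11.
Current steady state (s = 0.31): k* = (0.31/0.11)^(1/0.61) ≈ 5.4658, y* = 5.4658^0.39 ≈ 1.9395, c* = (1−0.31)·1.9395 ≈ 1.3382.
At the golden rule the marginal product of capital equals n+g+δ: 0.39·k^(0.39−1) = 0.11. Solving, k_gold = (0.39/0.11)^(1/0.61) ≈ 7.9635.
y_gold = 7.9635^0.39 ≈ 2.2461, c_gold = y_gold − 0.11·k_gold ≈ 1.3701.
Gain: Δc = 1.3701 − 1.3382 ≈ 0.0319.

Δc ≈ 0.032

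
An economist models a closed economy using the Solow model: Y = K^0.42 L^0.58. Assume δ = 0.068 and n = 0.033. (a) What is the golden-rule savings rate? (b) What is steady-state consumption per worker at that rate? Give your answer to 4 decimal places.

(a) s_gold = 0.4200; (b) c_gold ≈ 1.6279

Break-even investment rate: n + δ = 0.033 + 0.068 = 0.101.
For Cobb-Douglas, s_gold equals capital's share: s_gold = 0.42.
At the golden rule the marginal product of capital equals n+δ: 0.42·k^(0.42−1) = 0.101. Solving, k_gold = (0.42/0.101)^(1/0.58) ≈ 11.6712.
y_gold = 11.6712^0.42 ≈ 2.8067; c_gold = (1−0.42)·y_gold ≈ 1.6279.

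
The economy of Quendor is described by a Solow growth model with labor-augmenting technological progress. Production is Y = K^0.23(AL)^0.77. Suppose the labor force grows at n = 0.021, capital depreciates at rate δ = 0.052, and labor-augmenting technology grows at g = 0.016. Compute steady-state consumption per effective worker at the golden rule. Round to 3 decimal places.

Capital per effective worker breaks even when investment replaces (n + g + δ)·k; here n + g + δ = 0.089.
Setting f'(k) = n+g+δ gives 0.23·k^(0.23−1) = 0.089, hence k_gold = (0.23/0.089)^(1/0.77) ≈ 3.4317.
y_gold = 3.4317^0.23 ≈ 1.3279.
c_gold = y_gold − (n+g+δ)·k_gold = 1.3279 − 0.089·3.4317 ≈ 1.0225.

c_gold ≈ 1.022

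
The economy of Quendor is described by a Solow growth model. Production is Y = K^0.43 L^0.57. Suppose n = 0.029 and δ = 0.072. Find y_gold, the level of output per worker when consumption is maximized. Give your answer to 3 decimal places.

Capital per worker breaks even when investment replaces (n + δ)·k; here n + δ = 0.101.
At the golden rule the marginal product of capital equals n+δ: 0.43·k^(0.43−1) = 0.101. Solving, k_gold = (0.43/0.101)^(1/0.57) ≈ 12.6989.
Output: y_gold = k_gold^0.43 = 12.6989^0.43 ≈ 2.9828.

y_gold ≈ 2.983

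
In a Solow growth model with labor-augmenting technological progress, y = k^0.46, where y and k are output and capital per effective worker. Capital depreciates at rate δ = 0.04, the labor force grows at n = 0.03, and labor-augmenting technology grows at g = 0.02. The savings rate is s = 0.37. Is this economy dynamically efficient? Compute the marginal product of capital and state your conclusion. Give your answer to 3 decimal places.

dynamically efficient; MPK ≈ 0.112

Break-even investment rate: n + g + δ = 0.03 + 0.02 + 0.04 = 0.09.
Steady-state k*: s·k^0.46 = 0.09·k gives k* = (0.37/0.09)^(1/0.54) ≈ 13.7076.
MPK = 0.46·13.7076^(-0.54) ≈ 0.1119.
MPK > n+g+δ = 0.09, so the economy is dynamically efficient (under-saving).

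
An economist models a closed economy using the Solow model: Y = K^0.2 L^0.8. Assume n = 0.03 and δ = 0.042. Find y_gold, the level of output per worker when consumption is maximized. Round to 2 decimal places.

Break-even investment rate: n + δ = 0.03 + 0.042 = 0.072.
At the golden rule the marginal product of capital equals n+δ: 0.2·k^(0.2−1) = 0.072. Solving, k_gold = (0.2/0.072)^(1/0.8) ≈ 3.5861.
Output: y_gold = k_gold^0.2 = 3.5861^0.2 ≈ 1.2910.

y_gold ≈ 1.29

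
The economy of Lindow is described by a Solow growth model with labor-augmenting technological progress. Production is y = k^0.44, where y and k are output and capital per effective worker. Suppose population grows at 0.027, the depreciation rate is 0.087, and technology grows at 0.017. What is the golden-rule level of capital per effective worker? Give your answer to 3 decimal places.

k_gold ≈ 8.702

The effective depreciation rate is n + g + δ = 0.027 + 0.017 + 0.087 = 0.131.
Golden rule sets MPK = n+g+δ: 0.44·k^(0.44−1) = 0.131, so k_gold = (0.44/0.131)^(1/0.56) ≈ 8.7018.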